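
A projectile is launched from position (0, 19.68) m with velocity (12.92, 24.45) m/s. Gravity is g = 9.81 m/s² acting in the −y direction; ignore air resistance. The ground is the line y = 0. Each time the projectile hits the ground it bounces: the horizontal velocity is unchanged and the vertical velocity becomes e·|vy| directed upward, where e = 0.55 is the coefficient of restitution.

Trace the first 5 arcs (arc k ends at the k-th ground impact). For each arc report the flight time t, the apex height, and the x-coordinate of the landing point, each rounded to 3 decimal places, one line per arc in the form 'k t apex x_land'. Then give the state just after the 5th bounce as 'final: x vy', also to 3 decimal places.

1 5.690 50.149 73.513
2 3.517 15.170 118.956
3 1.934 4.589 143.950
4 1.064 1.388 157.696
5 0.585 0.420 165.257
final: 165.257 1.579

Arc 1: start y=19.680, vy=24.450 → t=5.690, apex=50.149, x_land=73.513, impact vy=-31.368
  bounce: vy ← 0.55·31.368 = 17.252
Arc 2: start y=0.000, vy=17.252 → t=3.517, apex=15.170, x_land=118.956, impact vy=-17.252
  bounce: vy ← 0.55·17.252 = 9.489
Arc 3: start y=0.000, vy=9.489 → t=1.934, apex=4.589, x_land=143.950, impact vy=-9.489
  bounce: vy ← 0.55·9.489 = 5.219
Arc 4: start y=0.000, vy=5.219 → t=1.064, apex=1.388, x_land=157.696, impact vy=-5.219
  bounce: vy ← 0.55·5.219 = 2.870
Arc 5: start y=0.000, vy=2.870 → t=0.585, apex=0.420, x_land=165.257, impact vy=-2.870
  bounce: vy ← 0.55·2.870 = 1.579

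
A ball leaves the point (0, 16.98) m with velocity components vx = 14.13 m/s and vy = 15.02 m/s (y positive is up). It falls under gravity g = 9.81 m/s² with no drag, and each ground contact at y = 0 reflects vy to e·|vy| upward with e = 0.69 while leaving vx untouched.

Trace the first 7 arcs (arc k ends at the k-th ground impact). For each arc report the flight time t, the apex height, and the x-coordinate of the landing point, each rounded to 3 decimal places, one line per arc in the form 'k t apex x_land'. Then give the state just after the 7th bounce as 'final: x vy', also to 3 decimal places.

Arc 1: start y=16.980, vy=15.020 → t=3.941, apex=28.478, x_land=55.681, impact vy=-23.638
  bounce: vy ← 0.69·23.638 = 16.310
Arc 2: start y=0.000, vy=16.310 → t=3.325, apex=13.559, x_land=102.667, impact vy=-16.310
  bounce: vy ← 0.69·16.310 = 11.254
Arc 3: start y=0.000, vy=11.254 → t=2.294, apex=6.455, x_land=135.086, impact vy=-11.254
  bounce: vy ← 0.69·11.254 = 7.765
Arc 4: start y=0.000, vy=7.765 → t=1.583, apex=3.073, x_land=157.456, impact vy=-7.765
  bounce: vy ← 0.69·7.765 = 5.358
Arc 5: start y=0.000, vy=5.358 → t=1.092, apex=1.463, x_land=172.891, impact vy=-5.358
  bounce: vy ← 0.69·5.358 = 3.697
Arc 6: start y=0.000, vy=3.697 → t=0.754, apex=0.697, x_land=183.541, impact vy=-3.697
  bounce: vy ← 0.69·3.697 = 2.551
Arc 7: start y=0.000, vy=2.551 → t=0.520, apex=0.332, x_land=190.890, impact vy=-2.551
  bounce: vy ← 0.69·2.551 = 1.760

1 3.941 28.478 55.681
2 3.325 13.559 102.667
3 2.294 6.455 135.086
4 1.583 3.073 157.456
5 1.092 1.463 172.891
6 0.754 0.697 183.541
7 0.520 0.332 190.890
final: 190.890 1.760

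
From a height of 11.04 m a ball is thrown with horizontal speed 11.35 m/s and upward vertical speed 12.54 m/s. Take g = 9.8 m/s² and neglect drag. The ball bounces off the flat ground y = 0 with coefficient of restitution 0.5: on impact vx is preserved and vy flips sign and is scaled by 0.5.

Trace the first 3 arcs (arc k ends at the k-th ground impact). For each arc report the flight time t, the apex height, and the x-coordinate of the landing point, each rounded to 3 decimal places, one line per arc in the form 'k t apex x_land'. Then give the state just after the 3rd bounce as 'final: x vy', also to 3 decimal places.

1 3.252 19.063 36.910
2 1.972 4.766 59.297
3 0.986 1.191 70.491
final: 70.491 2.416

Arc 1: start y=11.040, vy=12.540 → t=3.252, apex=19.063, x_land=36.910, impact vy=-19.330
  bounce: vy ← 0.5·19.330 = 9.665
Arc 2: start y=0.000, vy=9.665 → t=1.972, apex=4.766, x_land=59.297, impact vy=-9.665
  bounce: vy ← 0.5·9.665 = 4.832
Arc 3: start y=0.000, vy=4.832 → t=0.986, apex=1.191, x_land=70.491, impact vy=-4.832
  bounce: vy ← 0.5·4.832 = 2.416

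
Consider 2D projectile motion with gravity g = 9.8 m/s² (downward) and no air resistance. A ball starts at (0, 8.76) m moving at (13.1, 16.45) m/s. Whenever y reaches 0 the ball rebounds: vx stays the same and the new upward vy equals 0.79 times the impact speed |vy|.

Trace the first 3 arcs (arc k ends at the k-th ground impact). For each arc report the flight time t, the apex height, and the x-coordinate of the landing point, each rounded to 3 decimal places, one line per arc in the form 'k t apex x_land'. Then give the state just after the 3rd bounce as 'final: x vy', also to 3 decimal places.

Arc 1: start y=8.760, vy=16.450 → t=3.825, apex=22.566, x_land=50.102, impact vy=-21.031
  bounce: vy ← 0.79·21.031 = 16.614
Arc 2: start y=0.000, vy=16.614 → t=3.391, apex=14.084, x_land=94.520, impact vy=-16.614
  bounce: vy ← 0.79·16.614 = 13.125
Arc 3: start y=0.000, vy=13.125 → t=2.679, apex=8.790, x_land=129.610, impact vy=-13.125
  bounce: vy ← 0.79·13.125 = 10.369

1 3.825 22.566 50.102
2 3.391 14.084 94.520
3 2.679 8.790 129.610
final: 129.610 10.369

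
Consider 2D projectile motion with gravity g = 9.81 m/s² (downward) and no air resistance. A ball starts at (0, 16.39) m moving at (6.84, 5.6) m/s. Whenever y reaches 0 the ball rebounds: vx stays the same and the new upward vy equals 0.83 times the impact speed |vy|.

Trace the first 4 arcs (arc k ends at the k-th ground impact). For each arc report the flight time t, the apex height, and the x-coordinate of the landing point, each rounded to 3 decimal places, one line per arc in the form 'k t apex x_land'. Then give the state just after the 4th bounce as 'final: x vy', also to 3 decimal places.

Arc 1: start y=16.390, vy=5.600 → t=2.486, apex=17.988, x_land=17.003, impact vy=-18.786
  bounce: vy ← 0.83·18.786 = 15.593
Arc 2: start y=0.000, vy=15.593 → t=3.179, apex=12.392, x_land=38.747, impact vy=-15.593
  bounce: vy ← 0.83·15.593 = 12.942
Arc 3: start y=0.000, vy=12.942 → t=2.639, apex=8.537, x_land=56.795, impact vy=-12.942
  bounce: vy ← 0.83·12.942 = 10.742
Arc 4: start y=0.000, vy=10.742 → t=2.190, apex=5.881, x_land=71.775, impact vy=-10.742
  bounce: vy ← 0.83·10.742 = 8.916

1 2.486 17.988 17.003
2 3.179 12.392 38.747
3 2.639 8.537 56.795
4 2.190 5.881 71.775
final: 71.775 8.916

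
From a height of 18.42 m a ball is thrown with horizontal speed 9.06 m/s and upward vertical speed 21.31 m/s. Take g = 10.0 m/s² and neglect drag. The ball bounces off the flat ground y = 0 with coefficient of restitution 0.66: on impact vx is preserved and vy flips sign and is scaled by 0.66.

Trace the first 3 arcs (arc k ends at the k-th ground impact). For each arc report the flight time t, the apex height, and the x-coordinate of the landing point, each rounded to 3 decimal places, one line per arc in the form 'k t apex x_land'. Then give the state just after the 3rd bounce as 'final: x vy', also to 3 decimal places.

1 4.999 41.126 45.291
2 3.786 17.914 79.589
3 2.499 7.804 102.226
final: 102.226 8.245

Arc 1: start y=18.420, vy=21.310 → t=4.999, apex=41.126, x_land=45.291, impact vy=-28.680
  bounce: vy ← 0.66·28.680 = 18.928
Arc 2: start y=0.000, vy=18.928 → t=3.786, apex=17.914, x_land=79.589, impact vy=-18.928
  bounce: vy ← 0.66·18.928 = 12.493
Arc 3: start y=0.000, vy=12.493 → t=2.499, apex=7.804, x_land=102.226, impact vy=-12.493
  bounce: vy ← 0.66·12.493 = 8.245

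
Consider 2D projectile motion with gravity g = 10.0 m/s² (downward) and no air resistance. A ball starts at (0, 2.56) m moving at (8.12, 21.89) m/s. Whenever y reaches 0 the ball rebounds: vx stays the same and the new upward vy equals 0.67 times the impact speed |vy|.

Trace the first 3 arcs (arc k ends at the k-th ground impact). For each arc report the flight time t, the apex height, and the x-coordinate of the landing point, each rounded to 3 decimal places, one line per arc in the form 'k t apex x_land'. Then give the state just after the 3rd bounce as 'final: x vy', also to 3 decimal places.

Arc 1: start y=2.560, vy=21.890 → t=4.492, apex=26.519, x_land=36.475, impact vy=-23.030
  bounce: vy ← 0.67·23.030 = 15.430
Arc 2: start y=0.000, vy=15.430 → t=3.086, apex=11.904, x_land=61.533, impact vy=-15.430
  bounce: vy ← 0.67·15.430 = 10.338
Arc 3: start y=0.000, vy=10.338 → t=2.068, apex=5.344, x_land=78.322, impact vy=-10.338
  bounce: vy ← 0.67·10.338 = 6.927

1 4.492 26.519 36.475
2 3.086 11.904 61.533
3 2.068 5.344 78.322
final: 78.322 6.927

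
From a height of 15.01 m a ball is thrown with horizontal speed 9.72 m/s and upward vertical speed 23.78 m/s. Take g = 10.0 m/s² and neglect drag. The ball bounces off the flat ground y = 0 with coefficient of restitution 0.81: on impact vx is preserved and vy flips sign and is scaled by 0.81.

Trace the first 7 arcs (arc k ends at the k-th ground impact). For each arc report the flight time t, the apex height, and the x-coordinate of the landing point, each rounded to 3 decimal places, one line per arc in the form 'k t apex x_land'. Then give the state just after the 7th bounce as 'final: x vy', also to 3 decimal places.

Arc 1: start y=15.010, vy=23.780 → t=5.320, apex=43.284, x_land=51.713, impact vy=-29.423
  bounce: vy ← 0.81·29.423 = 23.832
Arc 2: start y=0.000, vy=23.832 → t=4.766, apex=28.399, x_land=98.043, impact vy=-23.832
  bounce: vy ← 0.81·23.832 = 19.304
Arc 3: start y=0.000, vy=19.304 → t=3.861, apex=18.633, x_land=135.570, impact vy=-19.304
  bounce: vy ← 0.81·19.304 = 15.636
Arc 4: start y=0.000, vy=15.636 → t=3.127, apex=12.225, x_land=165.967, impact vy=-15.636
  bounce: vy ← 0.81·15.636 = 12.665
Arc 5: start y=0.000, vy=12.665 → t=2.533, apex=8.021, x_land=190.589, impact vy=-12.665
  bounce: vy ← 0.81·12.665 = 10.259
Arc 6: start y=0.000, vy=10.259 → t=2.052, apex=5.262, x_land=210.532, impact vy=-10.259
  bounce: vy ← 0.81·10.259 = 8.310
Arc 7: start y=0.000, vy=8.310 → t=1.662, apex=3.453, x_land=226.687, impact vy=-8.310
  bounce: vy ← 0.81·8.310 = 6.731

1 5.320 43.284 51.713
2 4.766 28.399 98.043
3 3.861 18.633 135.570
4 3.127 12.225 165.967
5 2.533 8.021 190.589
6 2.052 5.262 210.532
7 1.662 3.453 226.687
final: 226.687 6.731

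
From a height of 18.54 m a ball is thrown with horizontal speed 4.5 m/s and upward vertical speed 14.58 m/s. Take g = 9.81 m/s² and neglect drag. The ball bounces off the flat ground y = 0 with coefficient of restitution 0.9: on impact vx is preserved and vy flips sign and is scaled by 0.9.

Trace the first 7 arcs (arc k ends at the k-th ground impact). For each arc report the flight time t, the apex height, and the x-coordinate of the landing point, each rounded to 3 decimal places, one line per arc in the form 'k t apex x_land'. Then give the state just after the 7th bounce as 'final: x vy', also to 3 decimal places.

Arc 1: start y=18.540, vy=14.580 → t=3.933, apex=29.375, x_land=17.700, impact vy=-24.007
  bounce: vy ← 0.9·24.007 = 21.606
Arc 2: start y=0.000, vy=21.606 → t=4.405, apex=23.793, x_land=37.523, impact vy=-21.606
  bounce: vy ← 0.9·21.606 = 19.446
Arc 3: start y=0.000, vy=19.446 → t=3.964, apex=19.273, x_land=55.363, impact vy=-19.446
  bounce: vy ← 0.9·19.446 = 17.501
Arc 4: start y=0.000, vy=17.501 → t=3.568, apex=15.611, x_land=71.419, impact vy=-17.501
  bounce: vy ← 0.9·17.501 = 15.751
Arc 5: start y=0.000, vy=15.751 → t=3.211, apex=12.645, x_land=85.869, impact vy=-15.751
  bounce: vy ← 0.9·15.751 = 14.176
Arc 6: start y=0.000, vy=14.176 → t=2.890, apex=10.242, x_land=98.874, impact vy=-14.176
  bounce: vy ← 0.9·14.176 = 12.758
Arc 7: start y=0.000, vy=12.758 → t=2.601, apex=8.296, x_land=110.579, impact vy=-12.758
  bounce: vy ← 0.9·12.758 = 11.482

1 3.933 29.375 17.700
2 4.405 23.793 37.523
3 3.964 19.273 55.363
4 3.568 15.611 71.419
5 3.211 12.645 85.869
6 2.890 10.242 98.874
7 2.601 8.296 110.579
final: 110.579 11.482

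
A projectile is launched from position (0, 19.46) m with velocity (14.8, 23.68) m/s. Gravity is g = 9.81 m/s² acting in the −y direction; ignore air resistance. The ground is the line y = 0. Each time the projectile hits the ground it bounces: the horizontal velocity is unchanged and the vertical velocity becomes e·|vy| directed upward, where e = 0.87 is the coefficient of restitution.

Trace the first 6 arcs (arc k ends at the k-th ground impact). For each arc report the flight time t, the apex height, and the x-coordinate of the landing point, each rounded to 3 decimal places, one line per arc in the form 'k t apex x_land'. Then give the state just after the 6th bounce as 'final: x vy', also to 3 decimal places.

Arc 1: start y=19.460, vy=23.680 → t=5.543, apex=48.040, x_land=82.043, impact vy=-30.701
  bounce: vy ← 0.87·30.701 = 26.710
Arc 2: start y=0.000, vy=26.710 → t=5.445, apex=36.362, x_land=162.635, impact vy=-26.710
  bounce: vy ← 0.87·26.710 = 23.238
Arc 3: start y=0.000, vy=23.238 → t=4.738, apex=27.522, x_land=232.750, impact vy=-23.238
  bounce: vy ← 0.87·23.238 = 20.217
Arc 4: start y=0.000, vy=20.217 → t=4.122, apex=20.831, x_land=293.751, impact vy=-20.217
  bounce: vy ← 0.87·20.217 = 17.588
Arc 5: start y=0.000, vy=17.588 → t=3.586, apex=15.767, x_land=346.821, impact vy=-17.588
  bounce: vy ← 0.87·17.588 = 15.302
Arc 6: start y=0.000, vy=15.302 → t=3.120, apex=11.934, x_land=392.992, impact vy=-15.302
  bounce: vy ← 0.87·15.302 = 13.313

1 5.543 48.040 82.043
2 5.445 36.362 162.635
3 4.738 27.522 232.750
4 4.122 20.831 293.751
5 3.586 15.767 346.821
6 3.120 11.934 392.992
final: 392.992 13.313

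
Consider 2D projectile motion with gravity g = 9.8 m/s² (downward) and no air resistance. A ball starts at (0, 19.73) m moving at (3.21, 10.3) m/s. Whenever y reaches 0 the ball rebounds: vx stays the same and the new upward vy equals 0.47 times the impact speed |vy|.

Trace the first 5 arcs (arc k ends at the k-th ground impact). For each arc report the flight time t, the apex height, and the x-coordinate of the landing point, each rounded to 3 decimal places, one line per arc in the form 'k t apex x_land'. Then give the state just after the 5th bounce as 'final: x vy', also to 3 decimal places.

Arc 1: start y=19.730, vy=10.300 → t=3.316, apex=25.143, x_land=10.645, impact vy=-22.199
  bounce: vy ← 0.47·22.199 = 10.434
Arc 2: start y=0.000, vy=10.434 → t=2.129, apex=5.554, x_land=17.480, impact vy=-10.434
  bounce: vy ← 0.47·10.434 = 4.904
Arc 3: start y=0.000, vy=4.904 → t=1.001, apex=1.227, x_land=20.693, impact vy=-4.904
  bounce: vy ← 0.47·4.904 = 2.305
Arc 4: start y=0.000, vy=2.305 → t=0.470, apex=0.271, x_land=22.202, impact vy=-2.305
  bounce: vy ← 0.47·2.305 = 1.083
Arc 5: start y=0.000, vy=1.083 → t=0.221, apex=0.060, x_land=22.912, impact vy=-1.083
  bounce: vy ← 0.47·1.083 = 0.509

1 3.316 25.143 10.645
2 2.129 5.554 17.480
3 1.001 1.227 20.693
4 0.470 0.271 22.202
5 0.221 0.060 22.912
final: 22.912 0.509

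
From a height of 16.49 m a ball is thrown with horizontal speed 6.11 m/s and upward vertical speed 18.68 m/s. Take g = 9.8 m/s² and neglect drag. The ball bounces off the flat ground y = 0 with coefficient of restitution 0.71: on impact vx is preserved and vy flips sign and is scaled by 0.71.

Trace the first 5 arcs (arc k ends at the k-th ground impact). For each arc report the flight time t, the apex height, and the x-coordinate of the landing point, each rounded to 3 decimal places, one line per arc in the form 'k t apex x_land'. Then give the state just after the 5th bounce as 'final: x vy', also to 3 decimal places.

1 4.552 34.293 27.810
2 3.757 17.287 50.763
3 2.667 8.714 67.060
4 1.894 4.393 78.630
5 1.345 2.214 86.845
final: 86.845 4.678

Arc 1: start y=16.490, vy=18.680 → t=4.552, apex=34.293, x_land=27.810, impact vy=-25.926
  bounce: vy ← 0.71·25.926 = 18.407
Arc 2: start y=0.000, vy=18.407 → t=3.757, apex=17.287, x_land=50.763, impact vy=-18.407
  bounce: vy ← 0.71·18.407 = 13.069
Arc 3: start y=0.000, vy=13.069 → t=2.667, apex=8.714, x_land=67.060, impact vy=-13.069
  bounce: vy ← 0.71·13.069 = 9.279
Arc 4: start y=0.000, vy=9.279 → t=1.894, apex=4.393, x_land=78.630, impact vy=-9.279
  bounce: vy ← 0.71·9.279 = 6.588
Arc 5: start y=0.000, vy=6.588 → t=1.345, apex=2.214, x_land=86.845, impact vy=-6.588
  bounce: vy ← 0.71·6.588 = 4.678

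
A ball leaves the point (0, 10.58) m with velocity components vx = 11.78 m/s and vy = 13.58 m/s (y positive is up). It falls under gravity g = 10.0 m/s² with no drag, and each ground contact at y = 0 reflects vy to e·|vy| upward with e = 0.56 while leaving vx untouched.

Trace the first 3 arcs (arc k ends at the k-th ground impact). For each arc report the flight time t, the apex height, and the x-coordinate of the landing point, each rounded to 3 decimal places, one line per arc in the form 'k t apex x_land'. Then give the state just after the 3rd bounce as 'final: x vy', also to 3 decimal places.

1 3.348 19.801 39.440
2 2.229 6.210 65.695
3 1.248 1.947 80.398
final: 80.398 3.495

Arc 1: start y=10.580, vy=13.580 → t=3.348, apex=19.801, x_land=39.440, impact vy=-19.900
  bounce: vy ← 0.56·19.900 = 11.144
Arc 2: start y=0.000, vy=11.144 → t=2.229, apex=6.210, x_land=65.695, impact vy=-11.144
  bounce: vy ← 0.56·11.144 = 6.241
Arc 3: start y=0.000, vy=6.241 → t=1.248, apex=1.947, x_land=80.398, impact vy=-6.241
  bounce: vy ← 0.56·6.241 = 3.495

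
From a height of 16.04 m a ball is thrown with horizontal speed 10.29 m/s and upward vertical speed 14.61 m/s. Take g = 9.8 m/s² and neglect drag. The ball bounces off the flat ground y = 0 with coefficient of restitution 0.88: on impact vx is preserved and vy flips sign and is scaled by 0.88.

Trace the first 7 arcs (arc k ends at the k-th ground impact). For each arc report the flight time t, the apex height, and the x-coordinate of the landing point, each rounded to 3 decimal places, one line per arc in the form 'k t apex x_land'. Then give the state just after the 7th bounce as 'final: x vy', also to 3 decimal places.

1 3.835 26.930 39.464
2 4.126 20.855 81.921
3 3.631 16.150 119.283
4 3.195 12.507 152.162
5 2.812 9.685 181.096
6 2.474 7.500 206.557
7 2.177 5.808 228.963
final: 228.963 9.389

Arc 1: start y=16.040, vy=14.610 → t=3.835, apex=26.930, x_land=39.464, impact vy=-22.975
  bounce: vy ← 0.88·22.975 = 20.218
Arc 2: start y=0.000, vy=20.218 → t=4.126, apex=20.855, x_land=81.921, impact vy=-20.218
  bounce: vy ← 0.88·20.218 = 17.792
Arc 3: start y=0.000, vy=17.792 → t=3.631, apex=16.150, x_land=119.283, impact vy=-17.792
  bounce: vy ← 0.88·17.792 = 15.657
Arc 4: start y=0.000, vy=15.657 → t=3.195, apex=12.507, x_land=152.162, impact vy=-15.657
  bounce: vy ← 0.88·15.657 = 13.778
Arc 5: start y=0.000, vy=13.778 → t=2.812, apex=9.685, x_land=181.096, impact vy=-13.778
  bounce: vy ← 0.88·13.778 = 12.124
Arc 6: start y=0.000, vy=12.124 → t=2.474, apex=7.500, x_land=206.557, impact vy=-12.124
  bounce: vy ← 0.88·12.124 = 10.670
Arc 7: start y=0.000, vy=10.670 → t=2.177, apex=5.808, x_land=228.963, impact vy=-10.670
  bounce: vy ← 0.88·10.670 = 9.389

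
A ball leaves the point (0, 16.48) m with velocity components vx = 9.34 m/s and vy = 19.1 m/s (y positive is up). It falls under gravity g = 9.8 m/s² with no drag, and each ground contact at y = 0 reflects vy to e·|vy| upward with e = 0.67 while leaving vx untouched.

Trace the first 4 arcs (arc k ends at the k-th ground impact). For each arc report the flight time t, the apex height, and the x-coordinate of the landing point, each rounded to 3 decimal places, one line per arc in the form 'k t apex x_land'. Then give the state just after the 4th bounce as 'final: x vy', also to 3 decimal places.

1 4.625 35.093 43.199
2 3.586 15.753 76.692
3 2.403 7.072 99.133
4 1.610 3.174 114.168
final: 114.168 5.285

Arc 1: start y=16.480, vy=19.100 → t=4.625, apex=35.093, x_land=43.199, impact vy=-26.226
  bounce: vy ← 0.67·26.226 = 17.572
Arc 2: start y=0.000, vy=17.572 → t=3.586, apex=15.753, x_land=76.692, impact vy=-17.572
  bounce: vy ← 0.67·17.572 = 11.773
Arc 3: start y=0.000, vy=11.773 → t=2.403, apex=7.072, x_land=99.133, impact vy=-11.773
  bounce: vy ← 0.67·11.773 = 7.888
Arc 4: start y=0.000, vy=7.888 → t=1.610, apex=3.174, x_land=114.168, impact vy=-7.888
  bounce: vy ← 0.67·7.888 = 5.285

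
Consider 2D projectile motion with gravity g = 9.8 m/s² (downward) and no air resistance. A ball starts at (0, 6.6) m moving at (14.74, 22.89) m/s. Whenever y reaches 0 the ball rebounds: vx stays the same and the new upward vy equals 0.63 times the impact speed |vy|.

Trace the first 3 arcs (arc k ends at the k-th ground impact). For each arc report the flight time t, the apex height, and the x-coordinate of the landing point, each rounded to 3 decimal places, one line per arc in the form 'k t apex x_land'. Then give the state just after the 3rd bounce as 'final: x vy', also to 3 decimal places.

1 4.944 33.332 72.873
2 3.286 13.230 121.313
3 2.070 5.251 151.830
final: 151.830 6.391

Arc 1: start y=6.600, vy=22.890 → t=4.944, apex=33.332, x_land=72.873, impact vy=-25.560
  bounce: vy ← 0.63·25.560 = 16.103
Arc 2: start y=0.000, vy=16.103 → t=3.286, apex=13.230, x_land=121.313, impact vy=-16.103
  bounce: vy ← 0.63·16.103 = 10.145
Arc 3: start y=0.000, vy=10.145 → t=2.070, apex=5.251, x_land=151.830, impact vy=-10.145
  bounce: vy ← 0.63·10.145 = 6.391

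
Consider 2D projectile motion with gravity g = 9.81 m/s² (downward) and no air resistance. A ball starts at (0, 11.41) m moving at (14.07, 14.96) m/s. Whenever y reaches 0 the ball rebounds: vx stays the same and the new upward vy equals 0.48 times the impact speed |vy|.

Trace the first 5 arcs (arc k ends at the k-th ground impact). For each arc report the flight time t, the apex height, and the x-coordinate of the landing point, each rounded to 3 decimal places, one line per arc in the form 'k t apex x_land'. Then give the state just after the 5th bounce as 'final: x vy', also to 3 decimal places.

1 3.682 22.817 51.802
2 2.071 5.257 80.935
3 0.994 1.211 94.918
4 0.477 0.279 101.630
5 0.229 0.064 104.852
final: 104.852 0.539

Arc 1: start y=11.410, vy=14.960 → t=3.682, apex=22.817, x_land=51.802, impact vy=-21.158
  bounce: vy ← 0.48·21.158 = 10.156
Arc 2: start y=0.000, vy=10.156 → t=2.071, apex=5.257, x_land=80.935, impact vy=-10.156
  bounce: vy ← 0.48·10.156 = 4.875
Arc 3: start y=0.000, vy=4.875 → t=0.994, apex=1.211, x_land=94.918, impact vy=-4.875
  bounce: vy ← 0.48·4.875 = 2.340
Arc 4: start y=0.000, vy=2.340 → t=0.477, apex=0.279, x_land=101.630, impact vy=-2.340
  bounce: vy ← 0.48·2.340 = 1.123
Arc 5: start y=0.000, vy=1.123 → t=0.229, apex=0.064, x_land=104.852, impact vy=-1.123
  bounce: vy ← 0.48·1.123 = 0.539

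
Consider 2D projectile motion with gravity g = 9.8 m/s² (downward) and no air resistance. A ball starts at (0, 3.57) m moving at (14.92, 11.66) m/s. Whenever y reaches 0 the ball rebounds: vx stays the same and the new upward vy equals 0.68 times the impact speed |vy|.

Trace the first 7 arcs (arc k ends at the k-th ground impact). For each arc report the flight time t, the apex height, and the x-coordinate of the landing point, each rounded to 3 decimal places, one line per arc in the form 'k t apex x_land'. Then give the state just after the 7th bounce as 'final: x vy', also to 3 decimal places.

1 2.654 10.507 39.599
2 1.991 4.858 69.312
3 1.354 2.246 89.516
4 0.921 1.039 103.255
5 0.626 0.480 112.598
6 0.426 0.222 118.951
7 0.290 0.103 123.271
final: 123.271 0.965

Arc 1: start y=3.570, vy=11.660 → t=2.654, apex=10.507, x_land=39.599, impact vy=-14.350
  bounce: vy ← 0.68·14.350 = 9.758
Arc 2: start y=0.000, vy=9.758 → t=1.991, apex=4.858, x_land=69.312, impact vy=-9.758
  bounce: vy ← 0.68·9.758 = 6.636
Arc 3: start y=0.000, vy=6.636 → t=1.354, apex=2.246, x_land=89.516, impact vy=-6.636
  bounce: vy ← 0.68·6.636 = 4.512
Arc 4: start y=0.000, vy=4.512 → t=0.921, apex=1.039, x_land=103.255, impact vy=-4.512
  bounce: vy ← 0.68·4.512 = 3.068
Arc 5: start y=0.000, vy=3.068 → t=0.626, apex=0.480, x_land=112.598, impact vy=-3.068
  bounce: vy ← 0.68·3.068 = 2.086
Arc 6: start y=0.000, vy=2.086 → t=0.426, apex=0.222, x_land=118.951, impact vy=-2.086
  bounce: vy ← 0.68·2.086 = 1.419
Arc 7: start y=0.000, vy=1.419 → t=0.290, apex=0.103, x_land=123.271, impact vy=-1.419
  bounce: vy ← 0.68·1.419 = 0.965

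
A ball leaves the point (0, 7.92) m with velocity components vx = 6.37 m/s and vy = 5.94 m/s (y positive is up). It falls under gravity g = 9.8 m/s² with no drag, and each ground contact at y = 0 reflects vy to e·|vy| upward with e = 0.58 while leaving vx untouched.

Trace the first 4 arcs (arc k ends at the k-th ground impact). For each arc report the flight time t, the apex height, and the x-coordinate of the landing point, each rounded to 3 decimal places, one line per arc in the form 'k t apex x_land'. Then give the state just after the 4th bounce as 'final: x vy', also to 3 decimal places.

1 2.015 9.720 12.833
2 1.634 3.270 23.240
3 0.948 1.100 29.276
4 0.550 0.370 32.777
final: 32.777 1.562

Arc 1: start y=7.920, vy=5.940 → t=2.015, apex=9.720, x_land=12.833, impact vy=-13.803
  bounce: vy ← 0.58·13.803 = 8.006
Arc 2: start y=0.000, vy=8.006 → t=1.634, apex=3.270, x_land=23.240, impact vy=-8.006
  bounce: vy ← 0.58·8.006 = 4.643
Arc 3: start y=0.000, vy=4.643 → t=0.948, apex=1.100, x_land=29.276, impact vy=-4.643
  bounce: vy ← 0.58·4.643 = 2.693
Arc 4: start y=0.000, vy=2.693 → t=0.550, apex=0.370, x_land=32.777, impact vy=-2.693
  bounce: vy ← 0.58·2.693 = 1.562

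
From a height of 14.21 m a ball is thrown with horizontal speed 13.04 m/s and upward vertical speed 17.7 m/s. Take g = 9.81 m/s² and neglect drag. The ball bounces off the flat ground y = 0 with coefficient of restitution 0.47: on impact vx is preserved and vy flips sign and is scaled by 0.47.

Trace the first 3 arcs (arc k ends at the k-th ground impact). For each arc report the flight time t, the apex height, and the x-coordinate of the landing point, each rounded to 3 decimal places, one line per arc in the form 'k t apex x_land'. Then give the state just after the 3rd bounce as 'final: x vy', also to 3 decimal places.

Arc 1: start y=14.210, vy=17.700 → t=4.285, apex=30.178, x_land=55.872, impact vy=-24.333
  bounce: vy ← 0.47·24.333 = 11.436
Arc 2: start y=0.000, vy=11.436 → t=2.332, apex=6.666, x_land=86.276, impact vy=-11.436
  bounce: vy ← 0.47·11.436 = 5.375
Arc 3: start y=0.000, vy=5.375 → t=1.096, apex=1.473, x_land=100.566, impact vy=-5.375
  bounce: vy ← 0.47·5.375 = 2.526

1 4.285 30.178 55.872
2 2.332 6.666 86.276
3 1.096 1.473 100.566
final: 100.566 2.526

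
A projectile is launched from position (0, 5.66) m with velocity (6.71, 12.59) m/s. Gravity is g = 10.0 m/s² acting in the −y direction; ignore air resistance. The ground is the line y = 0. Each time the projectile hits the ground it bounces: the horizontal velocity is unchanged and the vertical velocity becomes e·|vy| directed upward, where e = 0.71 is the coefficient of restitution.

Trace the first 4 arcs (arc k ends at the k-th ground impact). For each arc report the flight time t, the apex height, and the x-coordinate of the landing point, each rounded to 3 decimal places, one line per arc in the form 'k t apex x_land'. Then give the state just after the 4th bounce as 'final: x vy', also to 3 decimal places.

Arc 1: start y=5.660, vy=12.590 → t=2.907, apex=13.585, x_land=19.508, impact vy=-16.484
  bounce: vy ← 0.71·16.484 = 11.703
Arc 2: start y=0.000, vy=11.703 → t=2.341, apex=6.848, x_land=35.214, impact vy=-11.703
  bounce: vy ← 0.71·11.703 = 8.309
Arc 3: start y=0.000, vy=8.309 → t=1.662, apex=3.452, x_land=46.365, impact vy=-8.309
  bounce: vy ← 0.71·8.309 = 5.900
Arc 4: start y=0.000, vy=5.900 → t=1.180, apex=1.740, x_land=54.283, impact vy=-5.900
  bounce: vy ← 0.71·5.900 = 4.189

1 2.907 13.585 19.508
2 2.341 6.848 35.214
3 1.662 3.452 46.365
4 1.180 1.740 54.283
final: 54.283 4.189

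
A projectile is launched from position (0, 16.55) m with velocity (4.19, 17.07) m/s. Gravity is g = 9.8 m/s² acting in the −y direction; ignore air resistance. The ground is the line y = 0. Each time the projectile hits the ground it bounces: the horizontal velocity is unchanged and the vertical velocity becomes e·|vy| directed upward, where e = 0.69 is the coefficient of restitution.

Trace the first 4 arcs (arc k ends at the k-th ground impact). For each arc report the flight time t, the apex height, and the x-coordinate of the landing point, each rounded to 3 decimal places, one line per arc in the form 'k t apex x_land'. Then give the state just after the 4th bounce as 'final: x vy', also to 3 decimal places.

1 4.274 31.417 17.908
2 3.494 14.957 32.549
3 2.411 7.121 42.651
4 1.664 3.390 49.622
final: 49.622 5.625

Arc 1: start y=16.550, vy=17.070 → t=4.274, apex=31.417, x_land=17.908, impact vy=-24.815
  bounce: vy ← 0.69·24.815 = 17.122
Arc 2: start y=0.000, vy=17.122 → t=3.494, apex=14.957, x_land=32.549, impact vy=-17.122
  bounce: vy ← 0.69·17.122 = 11.814
Arc 3: start y=0.000, vy=11.814 → t=2.411, apex=7.121, x_land=42.651, impact vy=-11.814
  bounce: vy ← 0.69·11.814 = 8.152
Arc 4: start y=0.000, vy=8.152 → t=1.664, apex=3.390, x_land=49.622, impact vy=-8.152
  bounce: vy ← 0.69·8.152 = 5.625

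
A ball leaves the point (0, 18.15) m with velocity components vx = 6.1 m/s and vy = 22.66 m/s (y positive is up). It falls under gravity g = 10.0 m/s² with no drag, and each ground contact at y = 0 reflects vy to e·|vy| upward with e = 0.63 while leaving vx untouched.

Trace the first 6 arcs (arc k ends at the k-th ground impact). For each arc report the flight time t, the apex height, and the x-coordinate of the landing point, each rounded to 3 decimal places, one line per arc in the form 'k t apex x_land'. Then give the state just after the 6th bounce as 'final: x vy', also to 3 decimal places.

Arc 1: start y=18.150, vy=22.660 → t=5.227, apex=43.824, x_land=31.882, impact vy=-29.605
  bounce: vy ← 0.63·29.605 = 18.651
Arc 2: start y=0.000, vy=18.651 → t=3.730, apex=17.394, x_land=54.637, impact vy=-18.651
  bounce: vy ← 0.63·18.651 = 11.750
Arc 3: start y=0.000, vy=11.750 → t=2.350, apex=6.904, x_land=68.972, impact vy=-11.750
  bounce: vy ← 0.63·11.750 = 7.403
Arc 4: start y=0.000, vy=7.403 → t=1.481, apex=2.740, x_land=78.003, impact vy=-7.403
  bounce: vy ← 0.63·7.403 = 4.664
Arc 5: start y=0.000, vy=4.664 → t=0.933, apex=1.088, x_land=83.693, impact vy=-4.664
  bounce: vy ← 0.63·4.664 = 2.938
Arc 6: start y=0.000, vy=2.938 → t=0.588, apex=0.432, x_land=87.278, impact vy=-2.938
  bounce: vy ← 0.63·2.938 = 1.851

1 5.227 43.824 31.882
2 3.730 17.394 54.637
3 2.350 6.904 68.972
4 1.481 2.740 78.003
5 0.933 1.088 83.693
6 0.588 0.432 87.278
final: 87.278 1.851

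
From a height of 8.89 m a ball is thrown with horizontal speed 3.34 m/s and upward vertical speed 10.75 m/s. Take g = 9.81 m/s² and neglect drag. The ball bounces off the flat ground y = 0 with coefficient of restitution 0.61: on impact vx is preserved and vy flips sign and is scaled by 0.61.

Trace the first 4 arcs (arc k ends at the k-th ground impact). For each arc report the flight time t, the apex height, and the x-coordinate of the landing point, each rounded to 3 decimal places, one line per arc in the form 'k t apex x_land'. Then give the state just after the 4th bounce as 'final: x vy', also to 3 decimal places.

1 2.832 14.780 9.458
2 2.118 5.500 16.531
3 1.292 2.046 20.846
4 0.788 0.761 23.478
final: 23.478 2.358

Arc 1: start y=8.890, vy=10.750 → t=2.832, apex=14.780, x_land=9.458, impact vy=-17.029
  bounce: vy ← 0.61·17.029 = 10.388
Arc 2: start y=0.000, vy=10.388 → t=2.118, apex=5.500, x_land=16.531, impact vy=-10.388
  bounce: vy ← 0.61·10.388 = 6.336
Arc 3: start y=0.000, vy=6.336 → t=1.292, apex=2.046, x_land=20.846, impact vy=-6.336
  bounce: vy ← 0.61·6.336 = 3.865
Arc 4: start y=0.000, vy=3.865 → t=0.788, apex=0.761, x_land=23.478, impact vy=-3.865
  bounce: vy ← 0.61·3.865 = 2.358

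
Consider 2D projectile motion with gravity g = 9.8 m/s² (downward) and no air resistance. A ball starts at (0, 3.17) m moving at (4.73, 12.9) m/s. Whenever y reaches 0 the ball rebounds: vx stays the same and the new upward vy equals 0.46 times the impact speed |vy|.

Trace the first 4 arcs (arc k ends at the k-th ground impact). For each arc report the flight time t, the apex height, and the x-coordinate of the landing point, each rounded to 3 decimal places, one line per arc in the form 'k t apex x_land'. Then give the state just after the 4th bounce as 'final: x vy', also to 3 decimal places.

Arc 1: start y=3.170, vy=12.900 → t=2.859, apex=11.660, x_land=13.523, impact vy=-15.118
  bounce: vy ← 0.46·15.118 = 6.954
Arc 2: start y=0.000, vy=6.954 → t=1.419, apex=2.467, x_land=20.236, impact vy=-6.954
  bounce: vy ← 0.46·6.954 = 3.199
Arc 3: start y=0.000, vy=3.199 → t=0.653, apex=0.522, x_land=23.324, impact vy=-3.199
  bounce: vy ← 0.46·3.199 = 1.471
Arc 4: start y=0.000, vy=1.471 → t=0.300, apex=0.110, x_land=24.744, impact vy=-1.471
  bounce: vy ← 0.46·1.471 = 0.677

1 2.859 11.660 13.523
2 1.419 2.467 20.236
3 0.653 0.522 23.324
4 0.300 0.110 24.744
final: 24.744 0.677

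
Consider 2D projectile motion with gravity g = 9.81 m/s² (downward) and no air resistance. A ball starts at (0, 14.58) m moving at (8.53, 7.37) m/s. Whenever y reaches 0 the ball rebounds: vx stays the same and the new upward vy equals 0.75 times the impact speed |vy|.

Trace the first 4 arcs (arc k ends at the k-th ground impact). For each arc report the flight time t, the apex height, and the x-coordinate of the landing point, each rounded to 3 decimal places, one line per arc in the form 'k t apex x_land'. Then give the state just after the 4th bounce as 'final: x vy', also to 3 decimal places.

Arc 1: start y=14.580, vy=7.370 → t=2.632, apex=17.348, x_land=22.450, impact vy=-18.449
  bounce: vy ← 0.75·18.449 = 13.837
Arc 2: start y=0.000, vy=13.837 → t=2.821, apex=9.759, x_land=46.513, impact vy=-13.837
  bounce: vy ← 0.75·13.837 = 10.378
Arc 3: start y=0.000, vy=10.378 → t=2.116, apex=5.489, x_land=64.561, impact vy=-10.378
  bounce: vy ← 0.75·10.378 = 7.783
Arc 4: start y=0.000, vy=7.783 → t=1.587, apex=3.088, x_land=78.096, impact vy=-7.783
  bounce: vy ← 0.75·7.783 = 5.837

1 2.632 17.348 22.450
2 2.821 9.759 46.513
3 2.116 5.489 64.561
4 1.587 3.088 78.096
final: 78.096 5.837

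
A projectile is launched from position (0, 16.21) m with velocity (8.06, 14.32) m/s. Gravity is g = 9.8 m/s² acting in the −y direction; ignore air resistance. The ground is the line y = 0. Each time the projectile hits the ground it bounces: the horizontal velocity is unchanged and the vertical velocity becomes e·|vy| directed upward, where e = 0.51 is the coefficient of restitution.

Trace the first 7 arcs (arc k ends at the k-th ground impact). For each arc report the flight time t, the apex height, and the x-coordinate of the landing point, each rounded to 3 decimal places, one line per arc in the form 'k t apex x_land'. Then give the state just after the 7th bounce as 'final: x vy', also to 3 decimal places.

Arc 1: start y=16.210, vy=14.320 → t=3.794, apex=26.672, x_land=30.582, impact vy=-22.864
  bounce: vy ← 0.51·22.864 = 11.661
Arc 2: start y=0.000, vy=11.661 → t=2.380, apex=6.937, x_land=49.763, impact vy=-11.661
  bounce: vy ← 0.51·11.661 = 5.947
Arc 3: start y=0.000, vy=5.947 → t=1.214, apex=1.804, x_land=59.545, impact vy=-5.947
  bounce: vy ← 0.51·5.947 = 3.033
Arc 4: start y=0.000, vy=3.033 → t=0.619, apex=0.469, x_land=64.534, impact vy=-3.033
  bounce: vy ← 0.51·3.033 = 1.547
Arc 5: start y=0.000, vy=1.547 → t=0.316, apex=0.122, x_land=67.079, impact vy=-1.547
  bounce: vy ← 0.51·1.547 = 0.789
Arc 6: start y=0.000, vy=0.789 → t=0.161, apex=0.032, x_land=68.376, impact vy=-0.789
  bounce: vy ← 0.51·0.789 = 0.402
Arc 7: start y=0.000, vy=0.402 → t=0.082, apex=0.008, x_land=69.038, impact vy=-0.402
  bounce: vy ← 0.51·0.402 = 0.205

1 3.794 26.672 30.582
2 2.380 6.937 49.763
3 1.214 1.804 59.545
4 0.619 0.469 64.534
5 0.316 0.122 67.079
6 0.161 0.032 68.376
7 0.082 0.008 69.038
final: 69.038 0.205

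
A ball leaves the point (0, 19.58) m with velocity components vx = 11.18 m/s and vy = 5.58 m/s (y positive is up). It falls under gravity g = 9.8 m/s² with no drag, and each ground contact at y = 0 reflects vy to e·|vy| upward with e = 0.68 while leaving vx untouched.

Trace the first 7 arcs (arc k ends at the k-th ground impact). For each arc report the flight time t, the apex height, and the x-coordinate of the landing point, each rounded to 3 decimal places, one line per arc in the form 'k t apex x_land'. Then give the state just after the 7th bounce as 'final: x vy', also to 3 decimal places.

Arc 1: start y=19.580, vy=5.580 → t=2.648, apex=21.169, x_land=29.603, impact vy=-20.369
  bounce: vy ← 0.68·20.369 = 13.851
Arc 2: start y=0.000, vy=13.851 → t=2.827, apex=9.788, x_land=61.206, impact vy=-13.851
  bounce: vy ← 0.68·13.851 = 9.419
Arc 3: start y=0.000, vy=9.419 → t=1.922, apex=4.526, x_land=82.696, impact vy=-9.419
  bounce: vy ← 0.68·9.419 = 6.405
Arc 4: start y=0.000, vy=6.405 → t=1.307, apex=2.093, x_land=97.310, impact vy=-6.405
  bounce: vy ← 0.68·6.405 = 4.355
Arc 5: start y=0.000, vy=4.355 → t=0.889, apex=0.968, x_land=107.247, impact vy=-4.355
  bounce: vy ← 0.68·4.355 = 2.962
Arc 6: start y=0.000, vy=2.962 → t=0.604, apex=0.447, x_land=114.004, impact vy=-2.962
  bounce: vy ← 0.68·2.962 = 2.014
Arc 7: start y=0.000, vy=2.014 → t=0.411, apex=0.207, x_land=118.599, impact vy=-2.014
  bounce: vy ← 0.68·2.014 = 1.369

1 2.648 21.169 29.603
2 2.827 9.788 61.206
3 1.922 4.526 82.696
4 1.307 2.093 97.310
5 0.889 0.968 107.247
6 0.604 0.447 114.004
7 0.411 0.207 118.599
final: 118.599 1.369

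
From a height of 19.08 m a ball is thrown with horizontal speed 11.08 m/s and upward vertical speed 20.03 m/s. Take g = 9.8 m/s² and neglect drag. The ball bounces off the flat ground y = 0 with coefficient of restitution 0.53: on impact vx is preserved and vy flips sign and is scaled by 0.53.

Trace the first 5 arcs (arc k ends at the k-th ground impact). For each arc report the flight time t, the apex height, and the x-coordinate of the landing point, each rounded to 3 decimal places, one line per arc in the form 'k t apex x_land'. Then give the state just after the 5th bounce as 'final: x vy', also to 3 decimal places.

1 4.885 39.549 54.125
2 3.011 11.109 87.492
3 1.596 3.121 105.176
4 0.846 0.877 114.549
5 0.448 0.246 119.516
final: 119.516 1.164

Arc 1: start y=19.080, vy=20.030 → t=4.885, apex=39.549, x_land=54.125, impact vy=-27.842
  bounce: vy ← 0.53·27.842 = 14.756
Arc 2: start y=0.000, vy=14.756 → t=3.011, apex=11.109, x_land=87.492, impact vy=-14.756
  bounce: vy ← 0.53·14.756 = 7.821
Arc 3: start y=0.000, vy=7.821 → t=1.596, apex=3.121, x_land=105.176, impact vy=-7.821
  bounce: vy ← 0.53·7.821 = 4.145
Arc 4: start y=0.000, vy=4.145 → t=0.846, apex=0.877, x_land=114.549, impact vy=-4.145
  bounce: vy ← 0.53·4.145 = 2.197
Arc 5: start y=0.000, vy=2.197 → t=0.448, apex=0.246, x_land=119.516, impact vy=-2.197
  bounce: vy ← 0.53·2.197 = 1.164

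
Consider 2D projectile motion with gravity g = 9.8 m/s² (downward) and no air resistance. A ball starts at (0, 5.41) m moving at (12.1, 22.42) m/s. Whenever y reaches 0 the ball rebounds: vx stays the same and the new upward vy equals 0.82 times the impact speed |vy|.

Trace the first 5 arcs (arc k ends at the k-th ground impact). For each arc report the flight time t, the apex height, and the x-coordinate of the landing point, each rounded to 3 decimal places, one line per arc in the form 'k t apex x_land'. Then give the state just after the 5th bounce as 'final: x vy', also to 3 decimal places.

Arc 1: start y=5.410, vy=22.420 → t=4.805, apex=31.056, x_land=58.144, impact vy=-24.672
  bounce: vy ← 0.82·24.672 = 20.231
Arc 2: start y=0.000, vy=20.231 → t=4.129, apex=20.882, x_land=108.101, impact vy=-20.231
  bounce: vy ← 0.82·20.231 = 16.589
Arc 3: start y=0.000, vy=16.589 → t=3.386, apex=14.041, x_land=149.067, impact vy=-16.589
  bounce: vy ← 0.82·16.589 = 13.603
Arc 4: start y=0.000, vy=13.603 → t=2.776, apex=9.441, x_land=182.658, impact vy=-13.603
  bounce: vy ← 0.82·13.603 = 11.155
Arc 5: start y=0.000, vy=11.155 → t=2.276, apex=6.348, x_land=210.203, impact vy=-11.155
  bounce: vy ← 0.82·11.155 = 9.147

1 4.805 31.056 58.144
2 4.129 20.882 108.101
3 3.386 14.041 149.067
4 2.776 9.441 182.658
5 2.276 6.348 210.203
final: 210.203 9.147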